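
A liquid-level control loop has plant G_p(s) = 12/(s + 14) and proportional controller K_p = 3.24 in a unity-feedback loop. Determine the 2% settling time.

T_s ≈ 0.0756 s

Closed-loop transfer function: T(s) = K_p·G_p(s)/(1 + K_p·G_p(s)) = 38.88/(s + 14 + 38.88) = 38.88/(s + 52.88).
Time constant τ = 1/52.88 = 0.01891 s, so the 2% settling time is about 4τ = 0.0756 s.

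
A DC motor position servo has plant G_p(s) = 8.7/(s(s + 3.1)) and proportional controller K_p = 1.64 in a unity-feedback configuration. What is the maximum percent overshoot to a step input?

The closed-loop denominator s² + 3.1s + 14.27 gives ω_n = √14.27 = 3.777 and ζ = 3.1/(2ω_n) = 0.4103.
%OS = 100·exp(−πζ/√(1−ζ²)) = 100·exp(−π·0.4103/√0.8316) = 24.3%.

24.3%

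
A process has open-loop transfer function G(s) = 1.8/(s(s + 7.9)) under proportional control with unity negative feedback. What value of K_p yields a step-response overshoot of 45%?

K_p = 143

From %OS = 100·exp(−πζ/√(1−ζ²)) = 45%, ζ = −ln(0.45)/√(π²+ln²(0.45)) = 0.2463.
Characteristic equation s² + 7.9s + 1.8K_p = 0 gives ζ = 7.9/(2√(1.8K_p)).
Setting ζ = 0.2463: √(1.8K_p) = 7.9/(2·0.2463) = 16.03, so K_p = 257.1/1.8 = 143.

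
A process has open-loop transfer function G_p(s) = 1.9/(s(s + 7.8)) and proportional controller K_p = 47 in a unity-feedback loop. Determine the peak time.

Closed-loop characteristic equation: s² + 7.8s + 89.3 = 0, so ω_n = 9.45 rad/s and ζ = 7.8/(2·9.45) = 0.4127.
Damped frequency ω_d = ω_n√(1−ζ²) = 8.608 rad/s, so peak time T_p = π/ω_d = 0.365 s.

T_p = 0.365 s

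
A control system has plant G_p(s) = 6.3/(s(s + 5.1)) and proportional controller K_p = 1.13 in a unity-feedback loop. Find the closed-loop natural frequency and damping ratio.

ω_n = 2.67 rad/s, ζ = 0.956

With unity feedback the closed-loop characteristic equation is s² + 5.1s + 1.13·6.3 = s² + 5.1s + 7.119 = 0.
Matching s² + 2ζω_n s + ω_n²: ω_n = √7.119 = 2.668 rad/s and 2ζω_n = 5.1, so ζ = 5.1/(2·2.668) = 0.956.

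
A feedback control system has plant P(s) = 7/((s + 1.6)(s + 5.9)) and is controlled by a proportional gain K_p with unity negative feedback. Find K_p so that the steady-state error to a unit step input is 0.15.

K_p = 7.64

Steady-state error for a unit step on this type-0 loop is 1/(1 + K_p·P(0)).
P(0) = 0.7415. Require 1/(1 + K_p·0.7415) = 0.15, so 1 + 0.7415·K_p = 6.667.
K_p = (6.667 − 1)/0.7415 = 7.64.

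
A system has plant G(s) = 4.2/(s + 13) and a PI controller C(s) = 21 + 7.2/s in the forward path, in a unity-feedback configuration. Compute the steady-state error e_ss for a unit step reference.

0

The open loop C(s)G(s) has a pole at the origin (type 1), so the static position error constant is infinite and e_ss = 1/(1+∞) = 0.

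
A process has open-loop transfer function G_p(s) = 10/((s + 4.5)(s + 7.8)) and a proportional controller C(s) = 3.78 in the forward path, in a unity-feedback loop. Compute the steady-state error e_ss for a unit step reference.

The loop is type 0. Static position error constant K_pos = C(0)·G_p(0) = 3.78·0.2849 = 1.077.
Steady-state error to a unit step: e_ss = 1/(1+K_pos) = 1/2.077 = 0.481.

0.481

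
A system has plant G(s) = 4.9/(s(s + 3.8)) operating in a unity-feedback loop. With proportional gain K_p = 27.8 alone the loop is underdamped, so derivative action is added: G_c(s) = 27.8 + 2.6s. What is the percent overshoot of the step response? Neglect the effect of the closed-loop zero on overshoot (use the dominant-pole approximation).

4.27%

Forward path: (27.8 + 2.6s)·4.9/(s(s+3.8)). The closed-loop characteristic equation is s² + (3.8 + 4.9·2.6)s + 4.9·27.8 = 0.
That is s² + 16.54s + 136.2 = 0, so ω_n = 11.67 rad/s and ζ = 16.54/(2·11.67) = 0.7086.
%OS = 100·exp(−πζ/√(1−ζ²)) = 4.27%.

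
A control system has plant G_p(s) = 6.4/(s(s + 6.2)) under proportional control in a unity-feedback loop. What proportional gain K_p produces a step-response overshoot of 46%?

From %OS = 100·exp(−πζ/√(1−ζ²)) = 46%, ζ = −ln(0.46)/√(π²+ln²(0.46)) = 0.24.
Characteristic equation s² + 6.2s + 6.4K_p = 0 gives ζ = 6.2/(2√(6.4K_p)).
Setting ζ = 0.24: √(6.4K_p) = 6.2/(2·0.24) = 12.92, so K_p = 166.9/6.4 = 26.1.

K_p = 26.1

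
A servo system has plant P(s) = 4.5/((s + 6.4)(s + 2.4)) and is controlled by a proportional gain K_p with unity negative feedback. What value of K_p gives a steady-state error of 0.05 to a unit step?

K_p = 64.9

The loop is type 0, so e_ss(step) = 1/(1 + K_pos) with K_pos = K_p·P(0).
P(0) = 0.293. Require 1/(1 + K_p·0.293) = 0.05, so 1 + 0.293·K_p = 20.
K_p = (20 − 1)/0.293 = 64.9.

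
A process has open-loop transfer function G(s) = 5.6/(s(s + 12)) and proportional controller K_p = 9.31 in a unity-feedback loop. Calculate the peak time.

Closed-loop characteristic equation: s² + 12s + 52.14 = 0, so ω_n = 7.221 rad/s and ζ = 12/(2·7.221) = 0.831.
Damped frequency ω_d = ω_n√(1−ζ²) = 4.017 rad/s, so peak time T_p = π/ω_d = 0.782 s.

T_p = 0.782 s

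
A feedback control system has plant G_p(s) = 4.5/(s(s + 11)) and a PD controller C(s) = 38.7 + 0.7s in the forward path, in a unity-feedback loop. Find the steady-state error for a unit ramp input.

The loop has one pole at the origin (type 1). Velocity error constant K_v = lim_{s→0} s·C(s)G_p(s) = 38.7·4.5/11 = 15.83.
Steady-state error to a unit ramp: e_ss = 1/K_v = 0.0632.

0.0632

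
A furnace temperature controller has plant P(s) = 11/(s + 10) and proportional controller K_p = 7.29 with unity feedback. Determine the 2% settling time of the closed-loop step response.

Closed-loop transfer function: T(s) = K_p·P(s)/(1 + K_p·P(s)) = 80.19/(s + 10 + 80.19) = 80.19/(s + 90.19).
Time constant τ = 1/90.19 = 0.01109 s, so the 2% settling time is about 4τ = 0.0444 s.

T_s ≈ 0.0444 s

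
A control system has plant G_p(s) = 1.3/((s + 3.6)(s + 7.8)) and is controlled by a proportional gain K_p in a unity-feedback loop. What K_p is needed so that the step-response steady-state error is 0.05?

The loop is type 0, so e_ss(step) = 1/(1 + K_pos) with K_pos = K_p·G_p(0).
G_p(0) = 0.0463. Require 1/(1 + K_p·0.0463) = 0.05, so 1 + 0.0463·K_p = 20.
K_p = (20 − 1)/0.0463 = 410.

K_p = 410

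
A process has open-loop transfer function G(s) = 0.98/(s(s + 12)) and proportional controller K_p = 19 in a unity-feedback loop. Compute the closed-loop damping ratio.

ζ = 1.39

The closed-loop denominator is s(s+12) + 19·0.98 = s² + 12s + 18.62.
So ω_n² = 18.62 ⇒ ω_n = 4.315 rad/s, and ζ = 12/(2ω_n) = 1.39.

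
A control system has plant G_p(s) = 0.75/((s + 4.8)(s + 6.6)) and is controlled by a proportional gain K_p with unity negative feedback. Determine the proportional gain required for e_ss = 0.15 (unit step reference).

K_p = 239

Steady-state error for a unit step on this type-0 loop is 1/(1 + K_p·G_p(0)).
G_p(0) = 0.02367. Require 1/(1 + K_p·0.02367) = 0.15, so 1 + 0.02367·K_p = 6.667.
K_p = (6.667 − 1)/0.02367 = 239.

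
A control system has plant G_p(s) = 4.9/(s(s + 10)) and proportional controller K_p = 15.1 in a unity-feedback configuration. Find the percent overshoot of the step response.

From 1 + K_pG_p(s) = 0: s² + 10s + 73.99 = 0 ⇒ ω_n = 8.602, ζ = 0.5813.
%OS = 100·exp(−πζ/√(1−ζ²)) = 100·exp(−π·0.5813/√0.6621) = 10.6%.

10.6%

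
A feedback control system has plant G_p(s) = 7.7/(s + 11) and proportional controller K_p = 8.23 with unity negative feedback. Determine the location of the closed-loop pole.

Closed-loop transfer function: T(s) = K_p·G_p(s)/(1 + K_p·G_p(s)) = 63.37/(s + 11 + 63.37) = 63.37/(s + 74.37).
The closed-loop pole is at s = −74.37.

s = -74.37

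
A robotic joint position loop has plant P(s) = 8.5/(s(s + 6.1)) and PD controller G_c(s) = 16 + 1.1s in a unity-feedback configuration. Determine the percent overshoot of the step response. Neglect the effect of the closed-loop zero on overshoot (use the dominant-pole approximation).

6.22%

Forward path: (16 + 1.1s)·8.5/(s(s+6.1)). The closed-loop characteristic equation is s² + (6.1 + 8.5·1.1)s + 8.5·16 = 0.
That is s² + 15.45s + 136 = 0, so ω_n = 11.66 rad/s and ζ = 15.45/(2·11.66) = 0.6624.
%OS = 100·exp(−πζ/√(1−ζ²)) = 6.22%.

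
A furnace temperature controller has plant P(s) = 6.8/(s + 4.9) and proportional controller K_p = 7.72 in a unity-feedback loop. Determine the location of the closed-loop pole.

s = -57.4

Closed-loop transfer function: T(s) = K_p·P(s)/(1 + K_p·P(s)) = 52.5/(s + 4.9 + 52.5) = 52.5/(s + 57.4).
The closed-loop pole is at s = −57.4.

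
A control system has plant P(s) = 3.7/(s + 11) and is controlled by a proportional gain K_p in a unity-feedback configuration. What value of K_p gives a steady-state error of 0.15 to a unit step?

Steady-state error for a unit step on this type-0 loop is 1/(1 + K_p·P(0)).
P(0) = 0.3364. Require 1/(1 + K_p·0.3364) = 0.15, so 1 + 0.3364·K_p = 6.667.
K_p = (6.667 − 1)/0.3364 = 16.8.

K_p = 16.8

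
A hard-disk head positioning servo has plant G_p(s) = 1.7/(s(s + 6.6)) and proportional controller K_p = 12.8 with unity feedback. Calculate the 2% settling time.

T_s ≈ 1.21 s

Closed-loop characteristic equation: s² + 6.6s + 21.76 = 0, so ω_n = 4.665 rad/s and ζ = 6.6/(2·4.665) = 0.7074.
2% settling time T_s ≈ 4/(ζω_n) = 4/3.3 = 1.21 s.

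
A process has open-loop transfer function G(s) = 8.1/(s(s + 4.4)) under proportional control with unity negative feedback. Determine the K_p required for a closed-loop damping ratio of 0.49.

Closed-loop characteristic equation: s² + 4.4s + K_p·8.1 = 0.
So ω_n = √(8.1K_p) and 2ζω_n = 4.4, giving ζ = 4.4/(2√(8.1K_p)).
Setting ζ = 0.49: √(8.1K_p) = 4.4/(2·0.49) = 4.49, so K_p = 20.16/8.1 = 2.49.

K_p = 2.49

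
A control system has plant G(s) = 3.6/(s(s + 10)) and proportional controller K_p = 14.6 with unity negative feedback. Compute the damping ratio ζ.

The closed-loop denominator is s(s+10) + 14.6·3.6 = s² + 10s + 52.56.
Matching s² + 2ζω_n s + ω_n²: ω_n = √52.56 = 7.25 rad/s and 2ζω_n = 10, so ζ = 10/(2·7.25) = 0.69.

ζ = 0.69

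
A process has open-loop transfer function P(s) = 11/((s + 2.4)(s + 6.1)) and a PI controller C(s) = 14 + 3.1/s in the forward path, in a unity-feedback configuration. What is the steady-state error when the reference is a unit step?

The open loop C(s)P(s) has a pole at the origin (type 1), so the static position error constant is infinite and e_ss = 1/(1+∞) = 0.

0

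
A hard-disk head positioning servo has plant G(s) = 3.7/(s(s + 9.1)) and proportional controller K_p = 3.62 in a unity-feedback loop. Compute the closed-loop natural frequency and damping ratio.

The closed-loop denominator is s(s+9.1) + 3.62·3.7 = s² + 9.1s + 13.39.
Matching s² + 2ζω_n s + ω_n²: ω_n = √13.39 = 3.66 rad/s and 2ζω_n = 9.1, so ζ = 9.1/(2·3.66) = 1.24.

ω_n = 3.66 rad/s, ζ = 1.24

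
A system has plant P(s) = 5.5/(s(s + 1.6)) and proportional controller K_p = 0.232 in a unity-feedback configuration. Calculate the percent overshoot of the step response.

4.28%

The closed-loop denominator s² + 1.6s + 1.276 gives ω_n = √1.276 = 1.13 and ζ = 1.6/(2ω_n) = 0.7082.
%OS = 100·exp(−πζ/√(1−ζ²)) = 100·exp(−π·0.7082/√0.4984) = 4.28%.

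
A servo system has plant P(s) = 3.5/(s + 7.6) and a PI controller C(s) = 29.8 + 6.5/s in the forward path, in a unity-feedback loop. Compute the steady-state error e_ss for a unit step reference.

0

The open loop C(s)P(s) has a pole at the origin (type 1), so the static position error constant is infinite and e_ss = 1/(1+∞) = 0.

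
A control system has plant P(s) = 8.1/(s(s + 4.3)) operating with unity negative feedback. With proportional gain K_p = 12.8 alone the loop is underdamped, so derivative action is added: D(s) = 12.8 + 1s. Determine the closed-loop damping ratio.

Forward path: (12.8 + 1s)·8.1/(s(s+4.3)). The closed-loop characteristic equation is s² + (4.3 + 8.1·1)s + 8.1·12.8 = 0.
That is s² + 12.4s + 103.7 = 0, so ω_n = 10.18 rad/s and ζ = 12.4/(2·10.18) = 0.6089.

ζ = 0.609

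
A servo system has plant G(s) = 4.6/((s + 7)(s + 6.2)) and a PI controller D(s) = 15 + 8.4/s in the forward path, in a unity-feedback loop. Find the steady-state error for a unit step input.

0

The open loop D(s)G(s) has a pole at the origin (type 1), so the static position error constant is infinite and e_ss = 1/(1+∞) = 0.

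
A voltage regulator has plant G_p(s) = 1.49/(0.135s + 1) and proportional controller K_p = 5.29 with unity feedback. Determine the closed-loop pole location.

s = -65.79

Closed loop: T(s) = K_p·G_p/(1+K_p·G_p) = 7.882/(0.135s + 1 + 7.882), with pole at s = −(1 + 7.882)/0.135 = −65.79.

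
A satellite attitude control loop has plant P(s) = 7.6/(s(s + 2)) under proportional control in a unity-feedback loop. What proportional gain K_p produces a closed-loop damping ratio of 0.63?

Closed-loop characteristic equation: s² + 2s + K_p·7.6 = 0.
So ω_n = √(7.6K_p) and 2ζω_n = 2, giving ζ = 2/(2√(7.6K_p)).
Setting ζ = 0.63: √(7.6K_p) = 2/(2·0.63) = 1.587, so K_p = 2.52/7.6 = 0.332.

K_p = 0.332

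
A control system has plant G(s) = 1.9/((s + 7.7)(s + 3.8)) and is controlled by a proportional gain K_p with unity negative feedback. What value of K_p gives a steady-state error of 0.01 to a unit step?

K_p = 1520

Steady-state error for a unit step on this type-0 loop is 1/(1 + K_p·G(0)).
G(0) = 0.06494. Require 1/(1 + K_p·0.06494) = 0.01, so 1 + 0.06494·K_p = 100.
K_p = (100 − 1)/0.06494 = 1520.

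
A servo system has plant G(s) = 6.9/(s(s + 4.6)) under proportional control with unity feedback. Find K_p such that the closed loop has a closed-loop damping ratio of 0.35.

K_p = 6.26

Closed-loop characteristic equation: s² + 4.6s + K_p·6.9 = 0.
So ω_n = √(6.9K_p) and 2ζω_n = 4.6, giving ζ = 4.6/(2√(6.9K_p)).
Setting ζ = 0.35: √(6.9K_p) = 4.6/(2·0.35) = 6.571, so K_p = 43.18/6.9 = 6.26.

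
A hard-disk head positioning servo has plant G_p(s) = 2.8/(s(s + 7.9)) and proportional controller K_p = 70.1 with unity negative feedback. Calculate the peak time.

The closed-loop denominator s² + 7.9s + 196.3 gives ω_n = √196.3 = 14.01 and ζ = 7.9/(2ω_n) = 0.2819.
Damped frequency ω_d = ω_n√(1−ζ²) = 13.44 rad/s, so peak time T_p = π/ω_d = 0.234 s.

T_p = 0.234 s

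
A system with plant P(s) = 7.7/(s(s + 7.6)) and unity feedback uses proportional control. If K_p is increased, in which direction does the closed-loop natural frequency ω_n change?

ω_n = √(7.7·K_p), which grows with K_p.

increase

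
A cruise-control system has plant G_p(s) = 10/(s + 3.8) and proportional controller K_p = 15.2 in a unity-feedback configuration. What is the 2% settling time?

Closed-loop transfer function: T(s) = K_p·G_p(s)/(1 + K_p·G_p(s)) = 152/(s + 3.8 + 152) = 152/(s + 155.8).
Time constant τ = 1/155.8 = 0.006418 s, so the 2% settling time is about 4τ = 0.0257 s.

T_s ≈ 0.0257 s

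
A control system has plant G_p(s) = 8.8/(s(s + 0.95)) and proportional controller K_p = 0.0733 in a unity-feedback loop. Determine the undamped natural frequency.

With unity feedback the closed-loop characteristic equation is s² + 0.95s + 0.0733·8.8 = s² + 0.95s + 0.645 = 0.
So ω_n² = 0.645 ⇒ ω_n = 0.8031 rad/s, and ζ = 0.95/(2ω_n) = 0.591.

ω_n = 0.803 rad/s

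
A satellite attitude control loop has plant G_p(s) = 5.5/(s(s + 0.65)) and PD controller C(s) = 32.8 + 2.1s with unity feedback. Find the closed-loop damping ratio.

Forward path: (32.8 + 2.1s)·5.5/(s(s+0.65)). The closed-loop characteristic equation is s² + (0.65 + 5.5·2.1)s + 5.5·32.8 = 0.
That is s² + 12.2s + 180.4 = 0, so ω_n = 13.43 rad/s and ζ = 12.2/(2·13.43) = 0.4542.

ζ = 0.454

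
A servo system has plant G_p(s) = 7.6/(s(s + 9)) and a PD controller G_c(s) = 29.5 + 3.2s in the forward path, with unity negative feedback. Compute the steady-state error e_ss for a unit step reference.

0

The open loop G_c(s)G_p(s) has a pole at the origin (type 1), so the static position error constant is infinite and e_ss = 1/(1+∞) = 0.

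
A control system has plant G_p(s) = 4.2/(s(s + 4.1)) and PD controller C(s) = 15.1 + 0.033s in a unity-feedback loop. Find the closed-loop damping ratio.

ζ = 0.266

Forward path: (15.1 + 0.033s)·4.2/(s(s+4.1)). The closed-loop characteristic equation is s² + (4.1 + 4.2·0.033)s + 4.2·15.1 = 0.
That is s² + 4.239s + 63.42 = 0, so ω_n = 7.964 rad/s and ζ = 4.239/(2·7.964) = 0.2661.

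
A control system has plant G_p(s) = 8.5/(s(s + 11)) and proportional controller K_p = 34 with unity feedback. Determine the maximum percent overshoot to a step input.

34.2%

The closed-loop denominator s² + 11s + 289 gives ω_n = √289 = 17 and ζ = 11/(2ω_n) = 0.3235.
%OS = 100·exp(−πζ/√(1−ζ²)) = 100·exp(−π·0.3235/√0.8953) = 34.2%.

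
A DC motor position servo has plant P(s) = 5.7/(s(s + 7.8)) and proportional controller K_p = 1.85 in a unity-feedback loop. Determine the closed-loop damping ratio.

ζ = 1.2

With unity feedback the closed-loop characteristic equation is s² + 7.8s + 1.85·5.7 = s² + 7.8s + 10.55 = 0.
So ω_n² = 10.55 ⇒ ω_n = 3.247 rad/s, and ζ = 7.8/(2ω_n) = 1.2.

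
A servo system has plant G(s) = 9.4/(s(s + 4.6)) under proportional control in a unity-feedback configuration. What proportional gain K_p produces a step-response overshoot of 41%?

K_p = 7.55

From %OS = 100·exp(−πζ/√(1−ζ²)) = 41%, ζ = −ln(0.41)/√(π²+ln²(0.41)) = 0.273.
Characteristic equation s² + 4.6s + 9.4K_p = 0 gives ζ = 4.6/(2√(9.4K_p)).
Setting ζ = 0.273: √(9.4K_p) = 4.6/(2·0.273) = 8.424, so K_p = 70.97/9.4 = 7.55.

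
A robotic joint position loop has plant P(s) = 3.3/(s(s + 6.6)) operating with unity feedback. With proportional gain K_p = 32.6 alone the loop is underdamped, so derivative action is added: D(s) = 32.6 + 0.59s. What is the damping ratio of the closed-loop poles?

Forward path: (32.6 + 0.59s)·3.3/(s(s+6.6)). The closed-loop characteristic equation is s² + (6.6 + 3.3·0.59)s + 3.3·32.6 = 0.
That is s² + 8.547s + 107.6 = 0, so ω_n = 10.37 rad/s and ζ = 8.547/(2·10.37) = 0.412.

ζ = 0.412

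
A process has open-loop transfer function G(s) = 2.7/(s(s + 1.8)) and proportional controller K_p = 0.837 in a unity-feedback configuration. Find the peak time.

T_p = 2.61 s

Closed-loop characteristic equation: s² + 1.8s + 2.26 = 0, so ω_n = 1.503 rad/s and ζ = 1.8/(2·1.503) = 0.5987.
Damped frequency ω_d = ω_n√(1−ζ²) = 1.204 rad/s, so peak time T_p = π/ω_d = 2.61 s.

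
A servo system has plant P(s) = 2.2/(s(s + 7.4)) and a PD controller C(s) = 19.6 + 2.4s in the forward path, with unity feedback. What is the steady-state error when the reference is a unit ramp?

0.172

The loop has one pole at the origin (type 1). Velocity error constant K_v = lim_{s→0} s·C(s)P(s) = 19.6·2.2/7.4 = 5.827.
Steady-state error to a unit ramp: e_ss = 1/K_v = 0.172.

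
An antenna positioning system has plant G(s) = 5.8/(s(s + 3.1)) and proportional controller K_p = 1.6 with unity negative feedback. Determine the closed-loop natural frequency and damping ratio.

ω_n = 3.05 rad/s, ζ = 0.509

1 + K_p·G(s) = 0 gives s² + 3.1s + 9.28 = 0.
So ω_n² = 9.28 ⇒ ω_n = 3.046 rad/s, and ζ = 3.1/(2ω_n) = 0.509.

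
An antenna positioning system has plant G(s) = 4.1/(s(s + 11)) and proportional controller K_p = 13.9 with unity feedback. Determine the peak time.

Closed-loop characteristic equation: s² + 11s + 56.99 = 0, so ω_n = 7.549 rad/s and ζ = 11/(2·7.549) = 0.7286.
Damped frequency ω_d = ω_n√(1−ζ²) = 5.171 rad/s, so peak time T_p = π/ω_d = 0.608 s.

T_p = 0.608 s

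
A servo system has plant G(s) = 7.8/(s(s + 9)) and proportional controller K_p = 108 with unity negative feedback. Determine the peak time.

T_p = 0.11 s

From 1 + K_pG(s) = 0: s² + 9s + 842.4 = 0 ⇒ ω_n = 29.02, ζ = 0.155.
Damped frequency ω_d = ω_n√(1−ζ²) = 28.67 rad/s, so peak time T_p = π/ω_d = 0.11 s.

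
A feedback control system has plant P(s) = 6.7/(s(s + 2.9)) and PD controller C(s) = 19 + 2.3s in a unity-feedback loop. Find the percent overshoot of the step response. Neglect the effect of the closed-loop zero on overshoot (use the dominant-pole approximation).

Forward path: (19 + 2.3s)·6.7/(s(s+2.9)). The closed-loop characteristic equation is s² + (2.9 + 6.7·2.3)s + 6.7·19 = 0.
That is s² + 18.31s + 127.3 = 0, so ω_n = 11.28 rad/s and ζ = 18.31/(2·11.28) = 0.8114.
%OS = 100·exp(−πζ/√(1−ζ²)) = 1.28%.

1.28%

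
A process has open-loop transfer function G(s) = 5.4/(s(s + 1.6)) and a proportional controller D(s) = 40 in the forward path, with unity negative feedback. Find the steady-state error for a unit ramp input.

The loop has one pole at the origin (type 1). Velocity error constant K_v = lim_{s→0} s·D(s)G(s) = 40·5.4/1.6 = 135.
Steady-state error to a unit ramp: e_ss = 1/K_v = 0.00741.

0.00741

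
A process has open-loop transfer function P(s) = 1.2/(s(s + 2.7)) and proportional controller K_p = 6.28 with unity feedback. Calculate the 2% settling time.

The closed-loop denominator s² + 2.7s + 7.536 gives ω_n = √7.536 = 2.745 and ζ = 2.7/(2ω_n) = 0.4918.
2% settling time T_s ≈ 4/(ζω_n) = 4/1.35 = 2.96 s.

T_s ≈ 2.96 s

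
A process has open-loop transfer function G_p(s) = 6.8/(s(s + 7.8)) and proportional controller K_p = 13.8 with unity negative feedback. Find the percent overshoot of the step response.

25.1%

The closed-loop denominator s² + 7.8s + 93.84 gives ω_n = √93.84 = 9.687 and ζ = 7.8/(2ω_n) = 0.4026.
%OS = 100·exp(−πζ/√(1−ζ²)) = 100·exp(−π·0.4026/√0.8379) = 25.1%.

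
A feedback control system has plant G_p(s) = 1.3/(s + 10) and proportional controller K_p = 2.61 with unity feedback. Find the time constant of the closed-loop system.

Closed-loop transfer function: T(s) = K_p·G_p(s)/(1 + K_p·G_p(s)) = 3.393/(s + 10 + 3.393) = 3.393/(s + 13.39).
Time constant τ = 1/13.39 = 0.0747 s.

τ = 0.0747 s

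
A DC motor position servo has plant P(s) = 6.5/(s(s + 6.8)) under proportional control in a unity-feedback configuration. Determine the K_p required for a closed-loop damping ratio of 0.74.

K_p = 3.25

Closed-loop characteristic equation: s² + 6.8s + K_p·6.5 = 0.
So ω_n = √(6.5K_p) and 2ζω_n = 6.8, giving ζ = 6.8/(2√(6.5K_p)).
Setting ζ = 0.74: √(6.5K_p) = 6.8/(2·0.74) = 4.595, so K_p = 21.11/6.5 = 3.25.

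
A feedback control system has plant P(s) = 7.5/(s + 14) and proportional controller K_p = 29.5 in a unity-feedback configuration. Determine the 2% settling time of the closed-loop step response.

Closed-loop transfer function: T(s) = K_p·P(s)/(1 + K_p·P(s)) = 221.2/(s + 14 + 221.2) = 221.2/(s + 235.2).
Time constant τ = 1/235.2 = 0.004251 s, so the 2% settling time is about 4τ = 0.017 s.

T_s ≈ 0.017 s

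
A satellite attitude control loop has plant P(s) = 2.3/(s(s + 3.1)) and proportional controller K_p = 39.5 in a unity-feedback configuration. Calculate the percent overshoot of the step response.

The closed-loop denominator s² + 3.1s + 90.85 gives ω_n = √90.85 = 9.532 and ζ = 3.1/(2ω_n) = 0.1626.
%OS = 100·exp(−πζ/√(1−ζ²)) = 100·exp(−π·0.1626/√0.9736) = 59.6%.

59.6%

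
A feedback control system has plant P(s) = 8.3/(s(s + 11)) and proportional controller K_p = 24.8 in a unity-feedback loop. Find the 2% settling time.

T_s ≈ 0.727 s

From 1 + K_pP(s) = 0: s² + 11s + 205.8 = 0 ⇒ ω_n = 14.35, ζ = 0.3834.
2% settling time T_s ≈ 4/(ζω_n) = 4/5.5 = 0.727 s.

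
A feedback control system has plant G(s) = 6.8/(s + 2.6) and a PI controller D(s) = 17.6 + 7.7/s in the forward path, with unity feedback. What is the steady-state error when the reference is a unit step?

The open loop D(s)G(s) has a pole at the origin (type 1), so the static position error constant is infinite and e_ss = 1/(1+∞) = 0.

0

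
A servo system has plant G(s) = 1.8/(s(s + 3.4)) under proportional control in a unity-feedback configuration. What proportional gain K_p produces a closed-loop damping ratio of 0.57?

Closed-loop characteristic equation: s² + 3.4s + K_p·1.8 = 0.
So ω_n = √(1.8K_p) and 2ζω_n = 3.4, giving ζ = 3.4/(2√(1.8K_p)).
Setting ζ = 0.57: √(1.8K_p) = 3.4/(2·0.57) = 2.982, so K_p = 8.895/1.8 = 4.94.

K_p = 4.94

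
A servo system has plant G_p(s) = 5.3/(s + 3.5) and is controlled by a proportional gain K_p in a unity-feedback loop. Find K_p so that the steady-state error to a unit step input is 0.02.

The loop is type 0, so e_ss(step) = 1/(1 + K_pos) with K_pos = K_p·G_p(0).
G_p(0) = 1.514. Require 1/(1 + K_p·1.514) = 0.02, so 1 + 1.514·K_p = 50.
K_p = (50 − 1)/1.514 = 32.4.

K_p = 32.4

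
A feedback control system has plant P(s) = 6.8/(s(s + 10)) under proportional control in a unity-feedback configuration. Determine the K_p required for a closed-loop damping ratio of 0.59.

Closed-loop characteristic equation: s² + 10s + K_p·6.8 = 0.
So ω_n = √(6.8K_p) and 2ζω_n = 10, giving ζ = 10/(2√(6.8K_p)).
Setting ζ = 0.59: √(6.8K_p) = 10/(2·0.59) = 8.475, so K_p = 71.82/6.8 = 10.6.

K_p = 10.6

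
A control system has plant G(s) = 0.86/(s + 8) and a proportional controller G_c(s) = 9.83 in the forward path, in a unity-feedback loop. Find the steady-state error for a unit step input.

0.486

The loop is type 0. Static position error constant K_pos = G_c(0)·G(0) = 9.83·0.1075 = 1.057.
Steady-state error to a unit step: e_ss = 1/(1+K_pos) = 1/2.057 = 0.486.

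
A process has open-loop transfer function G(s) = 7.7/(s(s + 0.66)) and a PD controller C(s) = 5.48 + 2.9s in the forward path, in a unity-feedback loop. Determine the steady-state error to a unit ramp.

The loop has one pole at the origin (type 1). Velocity error constant K_v = lim_{s→0} s·C(s)G(s) = 5.48·7.7/0.66 = 63.93.
Steady-state error to a unit ramp: e_ss = 1/K_v = 0.0156.

0.0156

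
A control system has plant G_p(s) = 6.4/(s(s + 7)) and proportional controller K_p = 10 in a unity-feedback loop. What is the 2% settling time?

From 1 + K_pG_p(s) = 0: s² + 7s + 64 = 0 ⇒ ω_n = 8, ζ = 0.4375.
2% settling time T_s ≈ 4/(ζω_n) = 4/3.5 = 1.14 s.

T_s ≈ 1.14 s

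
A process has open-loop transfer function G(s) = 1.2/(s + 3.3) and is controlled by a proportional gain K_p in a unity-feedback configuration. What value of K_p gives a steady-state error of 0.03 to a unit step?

K_p = 88.9

The loop is type 0, so e_ss(step) = 1/(1 + K_pos) with K_pos = K_p·G(0).
G(0) = 0.3636. Require 1/(1 + K_p·0.3636) = 0.03, so 1 + 0.3636·K_p = 33.33.
K_p = (33.33 − 1)/0.3636 = 88.9.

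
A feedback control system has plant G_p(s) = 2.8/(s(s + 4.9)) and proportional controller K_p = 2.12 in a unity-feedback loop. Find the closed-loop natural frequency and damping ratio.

1 + K_p·G_p(s) = 0 gives s² + 4.9s + 5.936 = 0.
So ω_n² = 5.936 ⇒ ω_n = 2.436 rad/s, and ζ = 4.9/(2ω_n) = 1.01.

ω_n = 2.44 rad/s, ζ = 1.01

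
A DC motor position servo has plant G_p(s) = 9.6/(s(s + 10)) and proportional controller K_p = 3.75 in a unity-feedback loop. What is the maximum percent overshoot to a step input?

The closed-loop denominator s² + 10s + 36 gives ω_n = √36 = 6 and ζ = 10/(2ω_n) = 0.8333.
%OS = 100·exp(−πζ/√(1−ζ²)) = 100·exp(−π·0.8333/√0.3056) = 0.877%.

0.877%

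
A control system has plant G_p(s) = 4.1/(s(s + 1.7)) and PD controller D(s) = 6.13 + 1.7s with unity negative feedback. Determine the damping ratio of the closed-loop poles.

Forward path: (6.13 + 1.7s)·4.1/(s(s+1.7)). The closed-loop characteristic equation is s² + (1.7 + 4.1·1.7)s + 4.1·6.13 = 0.
That is s² + 8.67s + 25.13 = 0, so ω_n = 5.013 rad/s and ζ = 8.67/(2·5.013) = 0.8647.

ζ = 0.865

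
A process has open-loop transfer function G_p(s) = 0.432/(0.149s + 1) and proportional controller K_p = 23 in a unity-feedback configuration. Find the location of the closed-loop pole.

Closed loop: T(s) = K_p·G_p/(1+K_p·G_p) = 9.936/(0.149s + 1 + 9.936), with pole at s = −(1 + 9.936)/0.149 = −73.4.

s = -73.4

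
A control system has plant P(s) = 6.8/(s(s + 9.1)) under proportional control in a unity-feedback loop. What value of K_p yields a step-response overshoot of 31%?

K_p = 25

From %OS = 100·exp(−πζ/√(1−ζ²)) = 31%, ζ = −ln(0.31)/√(π²+ln²(0.31)) = 0.3493.
Characteristic equation s² + 9.1s + 6.8K_p = 0 gives ζ = 9.1/(2√(6.8K_p)).
Setting ζ = 0.3493: √(6.8K_p) = 9.1/(2·0.3493) = 13.03, so K_p = 169.7/6.8 = 25.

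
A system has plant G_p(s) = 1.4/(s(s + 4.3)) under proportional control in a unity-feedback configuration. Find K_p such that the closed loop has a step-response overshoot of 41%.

K_p = 44.3

From %OS = 100·exp(−πζ/√(1−ζ²)) = 41%, ζ = −ln(0.41)/√(π²+ln²(0.41)) = 0.273.
Characteristic equation s² + 4.3s + 1.4K_p = 0 gives ζ = 4.3/(2√(1.4K_p)).
Setting ζ = 0.273: √(1.4K_p) = 4.3/(2·0.273) = 7.875, so K_p = 62.01/1.4 = 44.3.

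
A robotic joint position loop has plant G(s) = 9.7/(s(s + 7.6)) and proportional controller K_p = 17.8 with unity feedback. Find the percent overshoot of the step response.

Closed-loop characteristic equation: s² + 7.6s + 172.7 = 0, so ω_n = 13.14 rad/s and ζ = 7.6/(2·13.14) = 0.2892.
%OS = 100·exp(−πζ/√(1−ζ²)) = 100·exp(−π·0.2892/√0.9164) = 38.7%.

38.7%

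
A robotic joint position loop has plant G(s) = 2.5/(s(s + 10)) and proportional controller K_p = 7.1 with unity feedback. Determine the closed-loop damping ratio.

ζ = 1.19

1 + K_p·G(s) = 0 gives s² + 10s + 17.75 = 0.
Matching s² + 2ζω_n s + ω_n²: ω_n = √17.75 = 4.213 rad/s and 2ζω_n = 10, so ζ = 10/(2·4.213) = 1.19.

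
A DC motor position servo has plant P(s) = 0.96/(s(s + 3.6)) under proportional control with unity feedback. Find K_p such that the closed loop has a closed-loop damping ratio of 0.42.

Closed-loop characteristic equation: s² + 3.6s + K_p·0.96 = 0.
So ω_n = √(0.96K_p) and 2ζω_n = 3.6, giving ζ = 3.6/(2√(0.96K_p)).
Setting ζ = 0.42: √(0.96K_p) = 3.6/(2·0.42) = 4.286, so K_p = 18.37/0.96 = 19.1.

K_p = 19.1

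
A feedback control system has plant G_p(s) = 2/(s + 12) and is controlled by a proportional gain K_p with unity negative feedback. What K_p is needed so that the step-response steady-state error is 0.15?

K_p = 34

The loop is type 0, so e_ss(step) = 1/(1 + K_pos) with K_pos = K_p·G_p(0).
G_p(0) = 0.1667. Require 1/(1 + K_p·0.1667) = 0.15, so 1 + 0.1667·K_p = 6.667.
K_p = (6.667 − 1)/0.1667 = 34.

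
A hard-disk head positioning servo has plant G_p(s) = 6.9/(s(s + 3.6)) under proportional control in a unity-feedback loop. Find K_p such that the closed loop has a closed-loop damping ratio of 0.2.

Closed-loop characteristic equation: s² + 3.6s + K_p·6.9 = 0.
So ω_n = √(6.9K_p) and 2ζω_n = 3.6, giving ζ = 3.6/(2√(6.9K_p)).
Setting ζ = 0.2: √(6.9K_p) = 3.6/(2·0.2) = 9, so K_p = 81/6.9 = 11.7.

K_p = 11.7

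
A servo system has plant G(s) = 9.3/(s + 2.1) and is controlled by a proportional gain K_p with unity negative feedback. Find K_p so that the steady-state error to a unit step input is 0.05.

K_p = 4.29

For a type-0 loop with proportional control, e_ss = 1/(1 + K_p·G(0)).
G(0) = 4.429. Require 1/(1 + K_p·4.429) = 0.05, so 1 + 4.429·K_p = 20.
K_p = (20 − 1)/4.429 = 4.29.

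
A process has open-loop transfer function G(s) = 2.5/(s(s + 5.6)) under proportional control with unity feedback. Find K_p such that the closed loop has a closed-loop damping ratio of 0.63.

K_p = 7.9

Closed-loop characteristic equation: s² + 5.6s + K_p·2.5 = 0.
So ω_n = √(2.5K_p) and 2ζω_n = 5.6, giving ζ = 5.6/(2√(2.5K_p)).
Setting ζ = 0.63: √(2.5K_p) = 5.6/(2·0.63) = 4.444, so K_p = 19.75/2.5 = 7.9.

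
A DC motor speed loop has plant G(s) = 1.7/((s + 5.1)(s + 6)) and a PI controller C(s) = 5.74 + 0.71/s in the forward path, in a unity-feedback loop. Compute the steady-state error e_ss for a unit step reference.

0

The open loop C(s)G(s) has a pole at the origin (type 1), so the static position error constant is infinite and e_ss = 1/(1+∞) = 0.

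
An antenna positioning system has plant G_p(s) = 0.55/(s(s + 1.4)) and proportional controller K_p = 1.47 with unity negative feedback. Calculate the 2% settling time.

T_s ≈ 5.71 s

Closed-loop characteristic equation: s² + 1.4s + 0.8085 = 0, so ω_n = 0.8992 rad/s and ζ = 1.4/(2·0.8992) = 0.7785.
2% settling time T_s ≈ 4/(ζω_n) = 4/0.7 = 5.71 s.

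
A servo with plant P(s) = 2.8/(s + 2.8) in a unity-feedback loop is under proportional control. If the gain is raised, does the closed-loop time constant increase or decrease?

decrease

The closed-loop bandwidth 2.8+K_p·2.8 grows with K_p, so τ shrinks.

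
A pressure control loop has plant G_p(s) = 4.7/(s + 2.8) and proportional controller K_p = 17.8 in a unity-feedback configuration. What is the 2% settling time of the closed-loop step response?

T_s ≈ 0.0463 s

Closed-loop transfer function: T(s) = K_p·G_p(s)/(1 + K_p·G_p(s)) = 83.66/(s + 2.8 + 83.66) = 83.66/(s + 86.46).
Time constant τ = 1/86.46 = 0.01157 s, so the 2% settling time is about 4τ = 0.0463 s.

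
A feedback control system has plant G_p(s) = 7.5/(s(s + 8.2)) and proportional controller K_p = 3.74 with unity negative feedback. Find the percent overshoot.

2.15%

Closed-loop characteristic equation: s² + 8.2s + 28.05 = 0, so ω_n = 5.296 rad/s and ζ = 8.2/(2·5.296) = 0.7741.
%OS = 100·exp(−πζ/√(1−ζ²)) = 100·exp(−π·0.7741/√0.4007) = 2.15%.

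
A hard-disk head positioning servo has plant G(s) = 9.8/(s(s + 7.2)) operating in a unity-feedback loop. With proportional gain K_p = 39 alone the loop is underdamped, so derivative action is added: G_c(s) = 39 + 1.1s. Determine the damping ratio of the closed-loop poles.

ζ = 0.46

Forward path: (39 + 1.1s)·9.8/(s(s+7.2)). The closed-loop characteristic equation is s² + (7.2 + 9.8·1.1)s + 9.8·39 = 0.
That is s² + 17.98s + 382.2 = 0, so ω_n = 19.55 rad/s and ζ = 17.98/(2·19.55) = 0.4598.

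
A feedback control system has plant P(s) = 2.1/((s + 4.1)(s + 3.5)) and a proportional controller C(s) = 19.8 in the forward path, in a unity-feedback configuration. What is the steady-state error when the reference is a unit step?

The loop is type 0. Static position error constant K_pos = C(0)·P(0) = 19.8·0.1463 = 2.898.
Steady-state error to a unit step: e_ss = 1/(1+K_pos) = 1/3.898 = 0.257.

0.257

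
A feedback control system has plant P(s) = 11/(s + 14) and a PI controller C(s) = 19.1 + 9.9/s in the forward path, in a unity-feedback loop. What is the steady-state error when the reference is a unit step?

0

The open loop C(s)P(s) has a pole at the origin (type 1), so the static position error constant is infinite and e_ss = 1/(1+∞) = 0.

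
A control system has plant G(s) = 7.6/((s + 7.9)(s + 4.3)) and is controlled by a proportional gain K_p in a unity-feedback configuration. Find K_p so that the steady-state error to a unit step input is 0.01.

K_p = 443

For a type-0 loop with proportional control, e_ss = 1/(1 + K_p·G(0)).
G(0) = 0.2237. Require 1/(1 + K_p·0.2237) = 0.01, so 1 + 0.2237·K_p = 100.
K_p = (100 − 1)/0.2237 = 443.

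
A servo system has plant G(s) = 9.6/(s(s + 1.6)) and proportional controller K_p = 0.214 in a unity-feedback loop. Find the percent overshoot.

12.1%

From 1 + K_pG(s) = 0: s² + 1.6s + 2.054 = 0 ⇒ ω_n = 1.433, ζ = 0.5581.
%OS = 100·exp(−πζ/√(1−ζ²)) = 100·exp(−π·0.5581/√0.6885) = 12.1%.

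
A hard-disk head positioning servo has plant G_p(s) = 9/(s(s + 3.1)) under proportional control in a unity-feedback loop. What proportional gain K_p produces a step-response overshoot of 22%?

From %OS = 100·exp(−πζ/√(1−ζ²)) = 22%, ζ = −ln(0.22)/√(π²+ln²(0.22)) = 0.4342.
Characteristic equation s² + 3.1s + 9K_p = 0 gives ζ = 3.1/(2√(9K_p)).
Setting ζ = 0.4342: √(9K_p) = 3.1/(2·0.4342) = 3.57, so K_p = 12.75/9 = 1.42.

K_p = 1.42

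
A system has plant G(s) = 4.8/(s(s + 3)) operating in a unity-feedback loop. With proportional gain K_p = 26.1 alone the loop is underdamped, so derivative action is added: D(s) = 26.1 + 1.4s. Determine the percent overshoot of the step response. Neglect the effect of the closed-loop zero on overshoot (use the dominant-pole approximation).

22%

Forward path: (26.1 + 1.4s)·4.8/(s(s+3)). The closed-loop characteristic equation is s² + (3 + 4.8·1.4)s + 4.8·26.1 = 0.
That is s² + 9.72s + 125.3 = 0, so ω_n = 11.19 rad/s and ζ = 9.72/(2·11.19) = 0.4342.
%OS = 100·exp(−πζ/√(1−ζ²)) = 22%.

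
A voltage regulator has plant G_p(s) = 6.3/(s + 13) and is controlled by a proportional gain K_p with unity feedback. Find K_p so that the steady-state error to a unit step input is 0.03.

The loop is type 0, so e_ss(step) = 1/(1 + K_pos) with K_pos = K_p·G_p(0).
G_p(0) = 0.4846. Require 1/(1 + K_p·0.4846) = 0.03, so 1 + 0.4846·K_p = 33.33.
K_p = (33.33 − 1)/0.4846 = 66.7.

K_p = 66.7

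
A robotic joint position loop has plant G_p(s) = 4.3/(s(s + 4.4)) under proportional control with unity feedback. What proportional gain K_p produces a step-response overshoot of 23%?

From %OS = 100·exp(−πζ/√(1−ζ²)) = 23%, ζ = −ln(0.23)/√(π²+ln²(0.23)) = 0.4237.
Characteristic equation s² + 4.4s + 4.3K_p = 0 gives ζ = 4.4/(2√(4.3K_p)).
Setting ζ = 0.4237: √(4.3K_p) = 4.4/(2·0.4237) = 5.192, so K_p = 26.96/4.3 = 6.27.

K_p = 6.27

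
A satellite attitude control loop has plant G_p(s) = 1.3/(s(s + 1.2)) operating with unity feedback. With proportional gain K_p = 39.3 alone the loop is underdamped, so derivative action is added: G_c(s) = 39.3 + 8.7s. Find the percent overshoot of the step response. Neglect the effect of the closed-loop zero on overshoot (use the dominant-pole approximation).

Forward path: (39.3 + 8.7s)·1.3/(s(s+1.2)). The closed-loop characteristic equation is s² + (1.2 + 1.3·8.7)s + 1.3·39.3 = 0.
That is s² + 12.51s + 51.09 = 0, so ω_n = 7.148 rad/s and ζ = 12.51/(2·7.148) = 0.8751.
%OS = 100·exp(−πζ/√(1−ζ²)) = 0.341%.

0.341%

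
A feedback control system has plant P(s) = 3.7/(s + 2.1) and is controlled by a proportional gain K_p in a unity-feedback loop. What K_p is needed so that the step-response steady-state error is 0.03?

For a type-0 loop with proportional control, e_ss = 1/(1 + K_p·P(0)).
P(0) = 1.762. Require 1/(1 + K_p·1.762) = 0.03, so 1 + 1.762·K_p = 33.33.
K_p = (33.33 − 1)/1.762 = 18.4.

K_p = 18.4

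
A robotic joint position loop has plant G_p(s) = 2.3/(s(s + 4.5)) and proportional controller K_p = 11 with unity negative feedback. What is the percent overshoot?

20.8%

From 1 + K_pG_p(s) = 0: s² + 4.5s + 25.3 = 0 ⇒ ω_n = 5.03, ζ = 0.4473.
%OS = 100·exp(−πζ/√(1−ζ²)) = 100·exp(−π·0.4473/√0.7999) = 20.8%.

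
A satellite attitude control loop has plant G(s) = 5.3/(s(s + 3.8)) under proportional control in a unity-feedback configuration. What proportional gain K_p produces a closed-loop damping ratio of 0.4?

Closed-loop characteristic equation: s² + 3.8s + K_p·5.3 = 0.
So ω_n = √(5.3K_p) and 2ζω_n = 3.8, giving ζ = 3.8/(2√(5.3K_p)).
Setting ζ = 0.4: √(5.3K_p) = 3.8/(2·0.4) = 4.75, so K_p = 22.56/5.3 = 4.26.

K_p = 4.26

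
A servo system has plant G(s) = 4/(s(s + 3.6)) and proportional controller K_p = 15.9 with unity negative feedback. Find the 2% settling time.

From 1 + K_pG(s) = 0: s² + 3.6s + 63.6 = 0 ⇒ ω_n = 7.975, ζ = 0.2257.
2% settling time T_s ≈ 4/(ζω_n) = 4/1.8 = 2.22 s.

T_s ≈ 2.22 s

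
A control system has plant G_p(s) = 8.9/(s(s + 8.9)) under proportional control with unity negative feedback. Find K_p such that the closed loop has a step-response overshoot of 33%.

From %OS = 100·exp(−πζ/√(1−ζ²)) = 33%, ζ = −ln(0.33)/√(π²+ln²(0.33)) = 0.3328.
Characteristic equation s² + 8.9s + 8.9K_p = 0 gives ζ = 8.9/(2√(8.9K_p)).
Setting ζ = 0.3328: √(8.9K_p) = 8.9/(2·0.3328) = 13.37, so K_p = 178.8/8.9 = 20.1.

K_p = 20.1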